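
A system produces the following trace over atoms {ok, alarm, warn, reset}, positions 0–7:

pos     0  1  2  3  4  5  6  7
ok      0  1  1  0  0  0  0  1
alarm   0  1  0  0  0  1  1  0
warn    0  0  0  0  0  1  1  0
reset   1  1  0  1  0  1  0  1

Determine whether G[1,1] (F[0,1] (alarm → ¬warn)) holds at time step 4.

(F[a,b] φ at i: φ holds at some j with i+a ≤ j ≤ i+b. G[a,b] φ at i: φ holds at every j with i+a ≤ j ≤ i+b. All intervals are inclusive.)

False

Check F[0,1] (alarm → ¬warn) at every j in [5,5]:
  j=5: fails (none in [5,6])
Fails at j=5 → formula fails.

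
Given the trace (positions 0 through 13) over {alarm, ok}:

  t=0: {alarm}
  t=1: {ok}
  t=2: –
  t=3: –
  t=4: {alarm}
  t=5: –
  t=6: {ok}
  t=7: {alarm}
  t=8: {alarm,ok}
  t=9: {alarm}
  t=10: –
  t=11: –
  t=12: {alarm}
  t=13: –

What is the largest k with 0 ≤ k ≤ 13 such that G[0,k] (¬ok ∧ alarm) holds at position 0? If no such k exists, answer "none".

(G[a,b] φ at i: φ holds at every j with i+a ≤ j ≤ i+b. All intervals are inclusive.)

0

(¬ok ∧ alarm) must hold from j=0 onward; find where it first fails.
  j=0: holds
  j=1: fails
Holds on [0,0], so largest k = 0.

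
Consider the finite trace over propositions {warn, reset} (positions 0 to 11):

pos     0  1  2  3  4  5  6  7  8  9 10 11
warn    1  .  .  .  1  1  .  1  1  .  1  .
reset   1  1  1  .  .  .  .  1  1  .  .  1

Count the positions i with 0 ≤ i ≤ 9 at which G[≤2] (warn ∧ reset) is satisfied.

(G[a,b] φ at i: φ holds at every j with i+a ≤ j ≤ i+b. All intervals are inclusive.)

0

Evaluate at each i in [0,9]:
  i=0: ✗ (fails at j=1)
  i=1: ✗ (fails at j=1)
  i=2: ✗ (fails at j=2)
  i=3: ✗ (fails at j=3)
  i=4: ✗ (fails at j=4)
  i=5: ✗ (fails at j=5)
  i=6: ✗ (fails at j=6)
  i=7: ✗ (fails at j=9)
  i=8: ✗ (fails at j=9)
  i=9: ✗ (fails at j=9)
Positions where it holds: {} → 0.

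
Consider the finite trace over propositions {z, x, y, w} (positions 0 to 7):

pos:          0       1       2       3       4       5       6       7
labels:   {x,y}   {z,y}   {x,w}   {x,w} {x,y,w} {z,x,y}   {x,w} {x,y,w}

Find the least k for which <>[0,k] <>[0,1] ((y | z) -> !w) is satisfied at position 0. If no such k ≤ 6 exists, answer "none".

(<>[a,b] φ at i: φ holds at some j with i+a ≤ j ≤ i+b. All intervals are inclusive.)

Scan j = 0,1,… for <>[0,1] ((y | z) -> !w):
  j=0: holds
First hit at j=0, so smallest k = 0-0 = 0.

0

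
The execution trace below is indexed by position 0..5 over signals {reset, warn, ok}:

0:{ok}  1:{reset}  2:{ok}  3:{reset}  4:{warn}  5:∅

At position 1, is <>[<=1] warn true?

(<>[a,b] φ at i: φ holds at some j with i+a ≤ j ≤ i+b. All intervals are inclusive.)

Check warn at each j in [1,2]:
  j=1: false
  j=2: false
No position in the window satisfies it → formula fails.

False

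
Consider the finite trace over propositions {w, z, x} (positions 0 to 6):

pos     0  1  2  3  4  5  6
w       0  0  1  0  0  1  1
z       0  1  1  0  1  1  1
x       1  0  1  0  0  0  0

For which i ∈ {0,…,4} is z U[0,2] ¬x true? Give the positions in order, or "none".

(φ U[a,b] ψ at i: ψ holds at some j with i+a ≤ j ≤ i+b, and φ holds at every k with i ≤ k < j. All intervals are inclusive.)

Evaluate at each i in [0,4]:
  i=0: ✗ (lhs fails at k=0 before rhs at j=1)
  i=1: ✓ (rhs at j=1)
  i=2: ✓ (rhs at j=3; lhs holds on [2,2])
  i=3: ✓ (rhs at j=3)
  i=4: ✓ (rhs at j=4)

1, 2, 3, 4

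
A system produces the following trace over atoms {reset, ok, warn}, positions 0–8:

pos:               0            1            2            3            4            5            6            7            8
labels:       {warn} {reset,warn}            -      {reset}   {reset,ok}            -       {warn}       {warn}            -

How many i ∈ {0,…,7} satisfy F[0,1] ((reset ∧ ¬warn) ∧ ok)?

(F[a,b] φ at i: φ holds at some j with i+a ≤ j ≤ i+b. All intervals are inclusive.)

2

Evaluate at each i in [0,7]:
  i=0: ✗ (none in [0,1])
  i=1: ✗ (none in [1,2])
  i=2: ✗ (none in [2,3])
  i=3: ✓ (witness j=4)
  i=4: ✓ (witness j=4)
  i=5: ✗ (none in [5,6])
  i=6: ✗ (none in [6,7])
  i=7: ✗ (none in [7,8])
Positions where it holds: {3, 4} → 2.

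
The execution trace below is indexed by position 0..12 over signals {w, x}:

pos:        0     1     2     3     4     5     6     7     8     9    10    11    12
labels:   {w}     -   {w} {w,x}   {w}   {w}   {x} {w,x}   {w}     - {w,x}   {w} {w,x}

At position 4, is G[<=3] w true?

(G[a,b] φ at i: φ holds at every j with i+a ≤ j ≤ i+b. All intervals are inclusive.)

Check w at every j in [4,7]:
  j=4: true
  j=5: true
  j=6: false
  j=7: true
Fails at j=6 → formula fails.

False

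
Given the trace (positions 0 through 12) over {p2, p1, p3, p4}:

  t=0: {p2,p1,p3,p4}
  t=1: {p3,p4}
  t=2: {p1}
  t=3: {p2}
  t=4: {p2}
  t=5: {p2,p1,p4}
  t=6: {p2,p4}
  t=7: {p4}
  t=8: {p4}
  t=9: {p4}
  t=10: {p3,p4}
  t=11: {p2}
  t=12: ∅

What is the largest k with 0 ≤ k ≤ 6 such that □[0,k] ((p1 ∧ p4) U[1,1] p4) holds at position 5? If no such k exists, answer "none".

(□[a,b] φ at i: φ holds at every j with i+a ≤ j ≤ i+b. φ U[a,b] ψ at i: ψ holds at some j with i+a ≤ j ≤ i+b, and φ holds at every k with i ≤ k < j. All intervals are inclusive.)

((p1 ∧ p4) U[1,1] p4) must hold from j=5 onward; find where it first fails.
  j=5: holds
  j=6: fails
Holds on [5,5], so largest k = 0.

0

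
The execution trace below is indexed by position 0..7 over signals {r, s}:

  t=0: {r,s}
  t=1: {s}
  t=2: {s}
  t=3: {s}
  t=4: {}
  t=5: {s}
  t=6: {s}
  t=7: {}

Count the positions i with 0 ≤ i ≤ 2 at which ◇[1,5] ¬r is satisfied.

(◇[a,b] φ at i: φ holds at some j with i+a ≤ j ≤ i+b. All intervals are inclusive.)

3

Evaluate at each i in [0,2]:
  i=0: ✓ (witness j=1)
  i=1: ✓ (witness j=2)
  i=2: ✓ (witness j=3)
Positions where it holds: {0, 1, 2} → 3.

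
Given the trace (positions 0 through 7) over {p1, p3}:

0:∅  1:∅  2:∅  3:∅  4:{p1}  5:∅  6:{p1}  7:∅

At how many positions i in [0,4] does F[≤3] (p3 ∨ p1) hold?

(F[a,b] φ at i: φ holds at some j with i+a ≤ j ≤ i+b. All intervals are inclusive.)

Evaluate at each i in [0,4]:
  i=0: ✗ (none in [0,3])
  i=1: ✓ (witness j=4)
  i=2: ✓ (witness j=4)
  i=3: ✓ (witness j=4)
  i=4: ✓ (witness j=4)
Positions where it holds: {1, 2, 3, 4} → 4.

4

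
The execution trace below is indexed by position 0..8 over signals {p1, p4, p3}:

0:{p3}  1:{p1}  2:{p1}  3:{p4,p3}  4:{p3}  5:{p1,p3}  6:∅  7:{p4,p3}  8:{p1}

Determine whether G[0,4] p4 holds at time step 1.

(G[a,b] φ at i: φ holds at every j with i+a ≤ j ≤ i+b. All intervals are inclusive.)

Check p4 at every j in [1,5]:
  j=1: false
  j=2: false
  j=3: true
  j=4: false
  j=5: false
Fails at j=1 → formula fails.

False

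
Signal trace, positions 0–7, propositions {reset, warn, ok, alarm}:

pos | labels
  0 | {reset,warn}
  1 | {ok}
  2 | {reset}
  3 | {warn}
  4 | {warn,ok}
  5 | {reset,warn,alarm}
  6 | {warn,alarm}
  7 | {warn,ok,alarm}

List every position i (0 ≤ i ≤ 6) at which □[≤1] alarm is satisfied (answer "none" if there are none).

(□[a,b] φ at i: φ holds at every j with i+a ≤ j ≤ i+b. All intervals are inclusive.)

5, 6

Evaluate at each i in [0,6]:
  i=0: ✗ (fails at j=0)
  i=1: ✗ (fails at j=1)
  i=2: ✗ (fails at j=2)
  i=3: ✗ (fails at j=3)
  i=4: ✗ (fails at j=4)
  i=5: ✓ (all of [5,6])
  i=6: ✓ (all of [6,7])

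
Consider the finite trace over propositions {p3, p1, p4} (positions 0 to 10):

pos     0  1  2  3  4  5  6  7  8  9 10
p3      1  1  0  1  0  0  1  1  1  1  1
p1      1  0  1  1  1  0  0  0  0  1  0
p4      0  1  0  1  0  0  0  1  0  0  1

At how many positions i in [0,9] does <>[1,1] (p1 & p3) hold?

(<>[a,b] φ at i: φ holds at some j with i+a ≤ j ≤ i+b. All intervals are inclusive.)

2

Evaluate at each i in [0,9]:
  i=0: ✗ (none in [1,1])
  i=1: ✗ (none in [2,2])
  i=2: ✓ (witness j=3)
  i=3: ✗ (none in [4,4])
  i=4: ✗ (none in [5,5])
  i=5: ✗ (none in [6,6])
  i=6: ✗ (none in [7,7])
  i=7: ✗ (none in [8,8])
  i=8: ✓ (witness j=9)
  i=9: ✗ (none in [10,10])
Positions where it holds: {2, 8} → 2.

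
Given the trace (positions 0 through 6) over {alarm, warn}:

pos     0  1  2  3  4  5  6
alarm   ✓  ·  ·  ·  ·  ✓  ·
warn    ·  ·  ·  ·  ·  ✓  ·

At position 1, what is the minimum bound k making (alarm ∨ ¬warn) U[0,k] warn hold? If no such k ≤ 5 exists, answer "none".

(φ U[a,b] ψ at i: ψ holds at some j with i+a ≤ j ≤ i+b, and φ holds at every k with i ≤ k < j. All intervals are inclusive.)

4

Need earliest j ≥ 1 with warn, and (alarm ∨ ¬warn) at every k in [1,j-1].
  j=1: rhs fails.
  j=2: rhs fails.
  j=3: rhs fails.
  j=4: rhs fails.
  j=5: rhs holds; lhs holds on [1,4]. k = 4.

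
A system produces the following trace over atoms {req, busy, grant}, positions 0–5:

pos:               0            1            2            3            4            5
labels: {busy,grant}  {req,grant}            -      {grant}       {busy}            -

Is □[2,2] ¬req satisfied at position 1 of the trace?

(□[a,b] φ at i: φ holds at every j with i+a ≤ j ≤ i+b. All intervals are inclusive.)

Check ¬req at every j in [3,3]:
  j=3: true
All positions satisfy it → formula holds.

True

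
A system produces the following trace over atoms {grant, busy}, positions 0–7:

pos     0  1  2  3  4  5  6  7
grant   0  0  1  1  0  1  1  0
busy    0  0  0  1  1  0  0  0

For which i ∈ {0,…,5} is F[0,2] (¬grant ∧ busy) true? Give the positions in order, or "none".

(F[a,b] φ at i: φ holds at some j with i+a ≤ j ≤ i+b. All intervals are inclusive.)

Evaluate at each i in [0,5]:
  i=0: ✗ (none in [0,2])
  i=1: ✗ (none in [1,3])
  i=2: ✓ (witness j=4)
  i=3: ✓ (witness j=4)
  i=4: ✓ (witness j=4)
  i=5: ✗ (none in [5,7])

2, 3, 4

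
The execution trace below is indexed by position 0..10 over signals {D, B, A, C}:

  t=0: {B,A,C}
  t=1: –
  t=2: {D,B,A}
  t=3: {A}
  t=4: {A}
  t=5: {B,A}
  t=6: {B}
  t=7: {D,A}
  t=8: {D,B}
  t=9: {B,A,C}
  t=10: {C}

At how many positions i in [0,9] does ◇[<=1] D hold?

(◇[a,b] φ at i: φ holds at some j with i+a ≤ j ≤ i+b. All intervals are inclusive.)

5

Evaluate at each i in [0,9]:
  i=0: ✗ (none in [0,1])
  i=1: ✓ (witness j=2)
  i=2: ✓ (witness j=2)
  i=3: ✗ (none in [3,4])
  i=4: ✗ (none in [4,5])
  i=5: ✗ (none in [5,6])
  i=6: ✓ (witness j=7)
  i=7: ✓ (witness j=7)
  i=8: ✓ (witness j=8)
  i=9: ✗ (none in [9,10])
Positions where it holds: {1, 2, 6, 7, 8} → 5.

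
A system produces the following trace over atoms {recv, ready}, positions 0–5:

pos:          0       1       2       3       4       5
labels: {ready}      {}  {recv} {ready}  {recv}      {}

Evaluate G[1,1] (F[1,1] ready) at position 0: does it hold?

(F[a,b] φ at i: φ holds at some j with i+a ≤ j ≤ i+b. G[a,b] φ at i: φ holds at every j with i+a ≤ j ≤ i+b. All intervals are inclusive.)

No

Check F[1,1] ready at every j in [1,1]:
  j=1: fails (none in [2,2])
Fails at j=1 → formula fails.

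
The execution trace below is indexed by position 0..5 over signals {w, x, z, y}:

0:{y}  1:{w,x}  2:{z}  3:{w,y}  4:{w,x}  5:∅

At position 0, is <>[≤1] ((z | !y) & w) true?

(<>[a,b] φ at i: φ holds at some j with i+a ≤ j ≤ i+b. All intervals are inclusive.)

Check ((z | !y) & w) at each j in [0,1]:
  j=0: false
  j=1: true
Found at j=1 → formula holds.

True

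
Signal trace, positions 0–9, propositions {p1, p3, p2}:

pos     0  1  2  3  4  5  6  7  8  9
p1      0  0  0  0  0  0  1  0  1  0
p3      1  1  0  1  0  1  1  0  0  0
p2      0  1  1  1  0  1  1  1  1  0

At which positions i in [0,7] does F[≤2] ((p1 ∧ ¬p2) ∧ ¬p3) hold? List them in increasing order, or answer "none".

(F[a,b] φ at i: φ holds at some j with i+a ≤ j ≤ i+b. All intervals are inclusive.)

none

Evaluate at each i in [0,7]:
  i=0: ✗ (none in [0,2])
  i=1: ✗ (none in [1,3])
  i=2: ✗ (none in [2,4])
  i=3: ✗ (none in [3,5])
  i=4: ✗ (none in [4,6])
  i=5: ✗ (none in [5,7])
  i=6: ✗ (none in [6,8])
  i=7: ✗ (none in [7,9])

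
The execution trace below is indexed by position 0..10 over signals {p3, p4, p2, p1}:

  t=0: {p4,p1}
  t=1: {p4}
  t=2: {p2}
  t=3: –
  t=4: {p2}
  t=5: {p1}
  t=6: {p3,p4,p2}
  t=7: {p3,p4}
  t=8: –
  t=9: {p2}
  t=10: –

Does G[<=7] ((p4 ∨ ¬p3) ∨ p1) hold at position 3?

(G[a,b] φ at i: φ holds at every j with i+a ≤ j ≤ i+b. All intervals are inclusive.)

Holds

Check ((p4 ∨ ¬p3) ∨ p1) at every j in [3,10]:
  j=3: true
  j=4: true
  j=5: true
  j=6: true
  j=7: true
  j=8: true
  j=9: true
  j=10: true
All positions satisfy it → formula holds.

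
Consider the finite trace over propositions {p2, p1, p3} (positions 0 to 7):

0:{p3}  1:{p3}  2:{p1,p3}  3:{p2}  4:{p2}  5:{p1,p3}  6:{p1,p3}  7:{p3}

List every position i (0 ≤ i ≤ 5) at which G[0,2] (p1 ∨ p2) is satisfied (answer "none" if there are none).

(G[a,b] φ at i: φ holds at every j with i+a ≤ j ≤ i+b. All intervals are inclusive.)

2, 3, 4

Evaluate at each i in [0,5]:
  i=0: ✗ (fails at j=0)
  i=1: ✗ (fails at j=1)
  i=2: ✓ (all of [2,4])
  i=3: ✓ (all of [3,5])
  i=4: ✓ (all of [4,6])
  i=5: ✗ (fails at j=7)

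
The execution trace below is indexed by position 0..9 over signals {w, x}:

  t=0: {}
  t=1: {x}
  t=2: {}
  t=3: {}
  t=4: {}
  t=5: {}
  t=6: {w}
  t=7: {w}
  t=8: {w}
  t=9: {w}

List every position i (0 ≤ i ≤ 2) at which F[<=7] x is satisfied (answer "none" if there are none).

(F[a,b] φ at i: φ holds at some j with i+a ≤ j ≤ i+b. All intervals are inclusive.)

0, 1

Evaluate at each i in [0,2]:
  i=0: ✓ (witness j=1)
  i=1: ✓ (witness j=1)
  i=2: ✗ (none in [2,9])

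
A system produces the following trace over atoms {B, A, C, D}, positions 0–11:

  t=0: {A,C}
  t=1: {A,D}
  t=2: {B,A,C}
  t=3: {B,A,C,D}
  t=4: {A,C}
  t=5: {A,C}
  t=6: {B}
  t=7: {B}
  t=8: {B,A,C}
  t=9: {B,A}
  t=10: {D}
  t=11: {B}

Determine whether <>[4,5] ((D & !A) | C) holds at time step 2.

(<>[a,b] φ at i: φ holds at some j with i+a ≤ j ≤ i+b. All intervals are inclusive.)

No

Check ((D & !A) | C) at each j in [6,7]:
  j=6: false
  j=7: false
No position in the window satisfies it → formula fails.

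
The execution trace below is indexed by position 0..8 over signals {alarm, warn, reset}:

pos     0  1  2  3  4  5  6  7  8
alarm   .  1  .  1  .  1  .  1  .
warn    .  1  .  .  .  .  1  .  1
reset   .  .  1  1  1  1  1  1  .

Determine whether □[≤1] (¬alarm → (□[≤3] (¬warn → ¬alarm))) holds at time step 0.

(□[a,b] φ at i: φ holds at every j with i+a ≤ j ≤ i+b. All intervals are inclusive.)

Check (¬alarm → (□[≤3] (¬warn → ¬alarm))) at every j in [0,1]:
  j=0: antecedent true; consequent fails at 3 → ✗
  j=1: antecedent false → ✓
Fails at j=0 → formula fails.

False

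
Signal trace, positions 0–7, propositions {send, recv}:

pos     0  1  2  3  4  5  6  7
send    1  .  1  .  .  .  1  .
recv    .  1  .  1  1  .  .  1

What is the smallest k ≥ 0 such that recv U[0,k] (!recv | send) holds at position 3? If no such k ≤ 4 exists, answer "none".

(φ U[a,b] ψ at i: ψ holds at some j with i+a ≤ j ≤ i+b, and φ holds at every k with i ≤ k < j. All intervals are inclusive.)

Need earliest j ≥ 3 with (!recv | send), and recv at every k in [3,j-1].
  j=3: rhs fails.
  j=4: rhs fails.
  j=5: rhs holds; lhs holds on [3,4]. k = 2.

2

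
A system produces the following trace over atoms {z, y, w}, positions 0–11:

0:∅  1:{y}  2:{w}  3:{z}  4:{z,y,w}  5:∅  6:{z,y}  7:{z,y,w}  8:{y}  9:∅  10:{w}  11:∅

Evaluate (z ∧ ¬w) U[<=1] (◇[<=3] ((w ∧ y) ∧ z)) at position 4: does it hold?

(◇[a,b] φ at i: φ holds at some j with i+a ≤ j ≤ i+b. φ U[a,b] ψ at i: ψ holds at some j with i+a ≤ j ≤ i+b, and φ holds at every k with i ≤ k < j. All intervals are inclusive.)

True

Need some j in [4,5] with ◇[<=3] ((w ∧ y) ∧ z), and (z ∧ ¬w) at every k in [4,j-1].
  j=4: ◇[<=3] ((w ∧ y) ∧ z) holds; no prefix to check → satisfied.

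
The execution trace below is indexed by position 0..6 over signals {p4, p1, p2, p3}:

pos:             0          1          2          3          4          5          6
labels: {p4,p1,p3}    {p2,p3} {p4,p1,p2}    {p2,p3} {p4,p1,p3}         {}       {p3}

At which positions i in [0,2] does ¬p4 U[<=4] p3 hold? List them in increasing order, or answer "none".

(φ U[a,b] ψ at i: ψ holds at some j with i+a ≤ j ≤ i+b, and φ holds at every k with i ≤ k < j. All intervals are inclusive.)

0, 1

Evaluate at each i in [0,2]:
  i=0: ✓ (rhs at j=0)
  i=1: ✓ (rhs at j=1)
  i=2: ✗ (lhs fails at k=2 before rhs at j=3)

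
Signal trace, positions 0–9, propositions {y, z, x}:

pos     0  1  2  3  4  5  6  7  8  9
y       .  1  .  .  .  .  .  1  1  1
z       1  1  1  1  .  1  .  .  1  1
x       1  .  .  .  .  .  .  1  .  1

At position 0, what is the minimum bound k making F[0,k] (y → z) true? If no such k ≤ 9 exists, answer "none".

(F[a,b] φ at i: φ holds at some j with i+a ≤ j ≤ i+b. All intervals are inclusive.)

Scan j = 0,1,… for (y → z):
  j=0: holds
First hit at j=0, so smallest k = 0-0 = 0.

0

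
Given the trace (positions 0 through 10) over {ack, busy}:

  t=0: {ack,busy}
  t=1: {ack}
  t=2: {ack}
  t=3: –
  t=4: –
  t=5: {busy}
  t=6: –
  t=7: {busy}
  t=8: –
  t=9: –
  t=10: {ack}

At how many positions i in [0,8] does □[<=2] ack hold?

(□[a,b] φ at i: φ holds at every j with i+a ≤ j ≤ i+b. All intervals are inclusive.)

1

Evaluate at each i in [0,8]:
  i=0: ✓ (all of [0,2])
  i=1: ✗ (fails at j=3)
  i=2: ✗ (fails at j=3)
  i=3: ✗ (fails at j=3)
  i=4: ✗ (fails at j=4)
  i=5: ✗ (fails at j=5)
  i=6: ✗ (fails at j=6)
  i=7: ✗ (fails at j=7)
  i=8: ✗ (fails at j=8)
Positions where it holds: {0} → 1.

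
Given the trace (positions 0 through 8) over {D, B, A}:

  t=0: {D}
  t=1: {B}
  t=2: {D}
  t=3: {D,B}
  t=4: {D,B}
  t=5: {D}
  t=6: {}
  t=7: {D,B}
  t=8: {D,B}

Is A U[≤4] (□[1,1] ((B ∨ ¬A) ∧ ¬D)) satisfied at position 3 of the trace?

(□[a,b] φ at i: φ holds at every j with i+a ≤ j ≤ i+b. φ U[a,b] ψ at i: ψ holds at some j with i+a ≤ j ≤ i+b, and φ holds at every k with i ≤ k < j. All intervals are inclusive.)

Need some j in [3,7] with □[1,1] ((B ∨ ¬A) ∧ ¬D), and A at every k in [3,j-1].
  j=3: □[1,1] ((B ∨ ¬A) ∧ ¬D) — fails at 4.
  j=4: □[1,1] ((B ∨ ¬A) ∧ ¬D) — fails at 5.
  j=5: □[1,1] ((B ∨ ¬A) ∧ ¬D) holds, but A fails at k=3 → not this j.
  j=6: □[1,1] ((B ∨ ¬A) ∧ ¬D) — fails at 7.
  j=7: □[1,1] ((B ∨ ¬A) ∧ ¬D) — fails at 8.
No j in the window works → until fails.

False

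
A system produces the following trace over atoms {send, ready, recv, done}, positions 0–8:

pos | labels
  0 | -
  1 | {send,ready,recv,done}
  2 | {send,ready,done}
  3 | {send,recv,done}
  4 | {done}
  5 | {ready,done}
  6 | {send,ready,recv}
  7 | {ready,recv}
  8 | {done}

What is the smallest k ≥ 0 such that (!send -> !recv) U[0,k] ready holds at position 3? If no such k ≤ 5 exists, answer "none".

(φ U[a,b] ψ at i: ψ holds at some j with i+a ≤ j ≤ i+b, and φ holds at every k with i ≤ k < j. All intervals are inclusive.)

2

Need earliest j ≥ 3 with ready, and (!send -> !recv) at every k in [3,j-1].
  j=3: rhs fails.
  j=4: rhs fails.
  j=5: rhs holds; lhs holds on [3,4]. k = 2.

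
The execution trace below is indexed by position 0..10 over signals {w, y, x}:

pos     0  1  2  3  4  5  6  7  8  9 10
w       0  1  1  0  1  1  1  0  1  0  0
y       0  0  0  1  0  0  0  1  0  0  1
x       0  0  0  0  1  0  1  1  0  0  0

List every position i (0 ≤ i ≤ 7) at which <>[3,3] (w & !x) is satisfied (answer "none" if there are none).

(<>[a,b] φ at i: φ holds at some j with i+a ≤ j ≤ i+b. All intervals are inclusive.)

Evaluate at each i in [0,7]:
  i=0: ✗ (none in [3,3])
  i=1: ✗ (none in [4,4])
  i=2: ✓ (witness j=5)
  i=3: ✗ (none in [6,6])
  i=4: ✗ (none in [7,7])
  i=5: ✓ (witness j=8)
  i=6: ✗ (none in [9,9])
  i=7: ✗ (none in [10,10])

2, 5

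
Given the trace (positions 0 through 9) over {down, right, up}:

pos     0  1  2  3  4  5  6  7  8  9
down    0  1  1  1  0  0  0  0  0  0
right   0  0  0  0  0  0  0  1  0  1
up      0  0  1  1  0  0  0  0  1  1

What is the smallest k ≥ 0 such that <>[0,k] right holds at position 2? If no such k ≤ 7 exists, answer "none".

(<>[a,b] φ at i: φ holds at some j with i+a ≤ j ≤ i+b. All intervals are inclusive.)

5

Scan j = 2,3,… for right:
  j=2: fails
  j=3: fails
  j=4: fails
  j=5: fails
  j=6: fails
  j=7: holds
First hit at j=7, so smallest k = 7-2 = 5.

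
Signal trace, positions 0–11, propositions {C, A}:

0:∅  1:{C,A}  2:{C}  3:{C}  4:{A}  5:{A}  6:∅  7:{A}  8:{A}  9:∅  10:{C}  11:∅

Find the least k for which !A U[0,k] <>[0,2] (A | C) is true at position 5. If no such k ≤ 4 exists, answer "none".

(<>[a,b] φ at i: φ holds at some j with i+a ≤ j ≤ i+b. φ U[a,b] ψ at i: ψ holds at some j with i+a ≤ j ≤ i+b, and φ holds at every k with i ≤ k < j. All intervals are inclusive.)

0

Need earliest j ≥ 5 with <>[0,2] (A | C), and !A at every k in [5,j-1].
  j=5: rhs holds (empty prefix). k = 0.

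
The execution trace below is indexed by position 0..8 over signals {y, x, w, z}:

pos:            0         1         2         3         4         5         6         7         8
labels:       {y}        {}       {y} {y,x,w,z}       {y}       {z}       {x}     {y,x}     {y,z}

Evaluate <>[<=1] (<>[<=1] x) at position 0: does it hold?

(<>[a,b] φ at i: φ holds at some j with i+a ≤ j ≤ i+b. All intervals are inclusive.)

No

Check <>[<=1] x at each j in [0,1]:
  j=0: fails (none in [0,1])
  j=1: fails (none in [1,2])
No position in the window satisfies it → formula fails.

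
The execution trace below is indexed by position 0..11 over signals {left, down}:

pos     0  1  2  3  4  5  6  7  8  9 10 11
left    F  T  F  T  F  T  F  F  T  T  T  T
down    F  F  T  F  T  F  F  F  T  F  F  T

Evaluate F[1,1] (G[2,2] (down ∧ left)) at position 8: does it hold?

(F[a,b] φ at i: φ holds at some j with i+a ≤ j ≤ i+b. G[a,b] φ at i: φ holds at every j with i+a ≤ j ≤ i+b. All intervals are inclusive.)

Yes

Check G[2,2] (down ∧ left) at each j in [9,9]:
  j=9: holds on [11,11]
Found at j=9 → formula holds.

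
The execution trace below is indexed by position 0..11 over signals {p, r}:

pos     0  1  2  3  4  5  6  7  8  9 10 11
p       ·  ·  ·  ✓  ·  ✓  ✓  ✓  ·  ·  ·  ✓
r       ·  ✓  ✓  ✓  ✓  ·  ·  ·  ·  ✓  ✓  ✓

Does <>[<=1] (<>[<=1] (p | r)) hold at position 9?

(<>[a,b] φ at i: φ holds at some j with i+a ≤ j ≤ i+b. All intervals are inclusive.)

Holds

Check <>[<=1] (p | r) at each j in [9,10]:
  j=9: holds (witness at 9)
  j=10: holds (witness at 10)
Found at j=9 → formula holds.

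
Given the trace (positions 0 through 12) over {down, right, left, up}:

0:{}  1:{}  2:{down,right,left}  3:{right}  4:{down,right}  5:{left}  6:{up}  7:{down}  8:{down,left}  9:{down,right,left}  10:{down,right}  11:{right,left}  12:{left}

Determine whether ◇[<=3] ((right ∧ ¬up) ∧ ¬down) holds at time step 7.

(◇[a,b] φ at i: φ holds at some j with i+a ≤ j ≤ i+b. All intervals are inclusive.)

Check ((right ∧ ¬up) ∧ ¬down) at each j in [7,10]:
  j=7: false
  j=8: false
  j=9: false
  j=10: false
No position in the window satisfies it → formula fails.

False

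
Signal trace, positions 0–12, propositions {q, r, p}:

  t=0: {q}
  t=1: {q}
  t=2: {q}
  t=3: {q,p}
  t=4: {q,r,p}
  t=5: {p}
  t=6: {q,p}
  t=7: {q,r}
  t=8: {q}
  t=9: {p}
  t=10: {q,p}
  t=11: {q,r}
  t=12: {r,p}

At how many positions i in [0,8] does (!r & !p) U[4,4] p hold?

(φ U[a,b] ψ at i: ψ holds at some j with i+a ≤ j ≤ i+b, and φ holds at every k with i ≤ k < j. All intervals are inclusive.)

0

Evaluate at each i in [0,8]:
  i=0: ✗ (lhs fails at k=3 before rhs at j=4)
  i=1: ✗ (lhs fails at k=3 before rhs at j=5)
  i=2: ✗ (lhs fails at k=3 before rhs at j=6)
  i=3: ✗ (no rhs in [7,7])
  i=4: ✗ (no rhs in [8,8])
  i=5: ✗ (lhs fails at k=5 before rhs at j=9)
  i=6: ✗ (lhs fails at k=6 before rhs at j=10)
  i=7: ✗ (no rhs in [11,11])
  i=8: ✗ (lhs fails at k=9 before rhs at j=12)
Positions where it holds: {} → 0.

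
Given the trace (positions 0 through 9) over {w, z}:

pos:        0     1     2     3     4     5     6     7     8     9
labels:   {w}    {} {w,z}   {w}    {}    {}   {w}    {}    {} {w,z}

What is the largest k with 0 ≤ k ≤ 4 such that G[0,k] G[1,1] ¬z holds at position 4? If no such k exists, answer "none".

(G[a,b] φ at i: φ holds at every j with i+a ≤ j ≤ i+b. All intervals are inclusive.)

3

G[1,1] ¬z must hold from j=4 onward; find where it first fails.
  j=4: holds
  j=5: holds
  j=6: holds
  j=7: holds
  j=8: fails
Holds on [4,7], so largest k = 3.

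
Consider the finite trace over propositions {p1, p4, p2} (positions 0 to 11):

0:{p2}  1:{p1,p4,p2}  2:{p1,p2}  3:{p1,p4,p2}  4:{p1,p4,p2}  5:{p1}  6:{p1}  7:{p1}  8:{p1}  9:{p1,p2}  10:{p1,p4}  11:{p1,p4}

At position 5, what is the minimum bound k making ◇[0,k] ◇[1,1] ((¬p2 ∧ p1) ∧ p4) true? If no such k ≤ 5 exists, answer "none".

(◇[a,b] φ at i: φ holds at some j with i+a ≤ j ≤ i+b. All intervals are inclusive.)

Scan j = 5,6,… for ◇[1,1] ((¬p2 ∧ p1) ∧ p4):
  j=5: fails
  j=6: fails
  j=7: fails
  j=8: fails
  j=9: holds
First hit at j=9, so smallest k = 9-5 = 4.

4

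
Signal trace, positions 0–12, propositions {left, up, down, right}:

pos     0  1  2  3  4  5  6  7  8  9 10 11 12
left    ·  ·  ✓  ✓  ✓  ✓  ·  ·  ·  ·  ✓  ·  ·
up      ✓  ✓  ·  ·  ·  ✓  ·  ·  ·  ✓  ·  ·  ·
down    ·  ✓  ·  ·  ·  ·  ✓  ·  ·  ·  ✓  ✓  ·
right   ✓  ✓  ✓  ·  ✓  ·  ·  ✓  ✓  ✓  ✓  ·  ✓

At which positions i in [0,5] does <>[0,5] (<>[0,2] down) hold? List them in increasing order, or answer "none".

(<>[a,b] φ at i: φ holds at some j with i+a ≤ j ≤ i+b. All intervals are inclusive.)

Evaluate at each i in [0,5]:
  i=0: ✓ (witness j=0)
  i=1: ✓ (witness j=1)
  i=2: ✓ (witness j=4)
  i=3: ✓ (witness j=4)
  i=4: ✓ (witness j=4)
  i=5: ✓ (witness j=5)

0, 1, 2, 3, 4, 5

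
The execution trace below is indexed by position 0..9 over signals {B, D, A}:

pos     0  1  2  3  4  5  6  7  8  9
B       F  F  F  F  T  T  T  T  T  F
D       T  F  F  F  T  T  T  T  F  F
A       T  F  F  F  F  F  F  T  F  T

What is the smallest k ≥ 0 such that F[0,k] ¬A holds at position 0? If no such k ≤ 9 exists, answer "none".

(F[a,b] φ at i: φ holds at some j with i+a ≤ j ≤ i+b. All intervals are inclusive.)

1

Scan j = 0,1,… for ¬A:
  j=0: fails
  j=1: holds
First hit at j=1, so smallest k = 1-0 = 1.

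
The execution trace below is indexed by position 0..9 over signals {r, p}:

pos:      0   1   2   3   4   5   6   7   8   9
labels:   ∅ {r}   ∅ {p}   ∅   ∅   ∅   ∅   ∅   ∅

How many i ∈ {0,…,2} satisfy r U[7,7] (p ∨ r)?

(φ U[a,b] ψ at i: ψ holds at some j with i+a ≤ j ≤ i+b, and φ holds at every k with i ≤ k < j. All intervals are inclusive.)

0

Evaluate at each i in [0,2]:
  i=0: ✗ (no rhs in [7,7])
  i=1: ✗ (no rhs in [8,8])
  i=2: ✗ (no rhs in [9,9])
Positions where it holds: {} → 0.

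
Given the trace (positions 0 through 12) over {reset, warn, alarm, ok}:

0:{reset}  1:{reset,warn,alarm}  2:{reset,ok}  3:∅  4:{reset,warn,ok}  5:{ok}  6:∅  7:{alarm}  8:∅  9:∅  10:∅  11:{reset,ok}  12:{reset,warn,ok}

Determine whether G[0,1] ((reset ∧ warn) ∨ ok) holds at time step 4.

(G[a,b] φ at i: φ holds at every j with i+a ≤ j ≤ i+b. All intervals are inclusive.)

True

Check ((reset ∧ warn) ∨ ok) at every j in [4,5]:
  j=4: true
  j=5: true
All positions satisfy it → formula holds.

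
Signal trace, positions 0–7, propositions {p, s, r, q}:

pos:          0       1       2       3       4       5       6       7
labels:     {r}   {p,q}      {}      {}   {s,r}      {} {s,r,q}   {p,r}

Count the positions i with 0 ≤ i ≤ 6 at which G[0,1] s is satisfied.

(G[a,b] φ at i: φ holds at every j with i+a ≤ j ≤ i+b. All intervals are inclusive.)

0

Evaluate at each i in [0,6]:
  i=0: ✗ (fails at j=0)
  i=1: ✗ (fails at j=1)
  i=2: ✗ (fails at j=2)
  i=3: ✗ (fails at j=3)
  i=4: ✗ (fails at j=5)
  i=5: ✗ (fails at j=5)
  i=6: ✗ (fails at j=7)
Positions where it holds: {} → 0.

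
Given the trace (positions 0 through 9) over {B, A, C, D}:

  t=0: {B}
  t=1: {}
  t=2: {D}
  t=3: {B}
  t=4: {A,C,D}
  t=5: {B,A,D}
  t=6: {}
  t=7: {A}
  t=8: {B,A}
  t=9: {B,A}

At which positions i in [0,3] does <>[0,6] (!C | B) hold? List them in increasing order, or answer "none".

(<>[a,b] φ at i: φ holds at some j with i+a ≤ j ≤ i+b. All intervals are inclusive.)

0, 1, 2, 3

Evaluate at each i in [0,3]:
  i=0: ✓ (witness j=0)
  i=1: ✓ (witness j=1)
  i=2: ✓ (witness j=2)
  i=3: ✓ (witness j=3)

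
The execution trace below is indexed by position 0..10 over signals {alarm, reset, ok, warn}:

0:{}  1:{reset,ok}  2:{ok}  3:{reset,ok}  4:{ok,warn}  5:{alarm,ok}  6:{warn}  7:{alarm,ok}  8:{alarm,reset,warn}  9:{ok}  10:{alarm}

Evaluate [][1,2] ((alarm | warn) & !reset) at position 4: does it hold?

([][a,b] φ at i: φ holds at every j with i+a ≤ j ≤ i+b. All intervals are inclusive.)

Yes

Check ((alarm | warn) & !reset) at every j in [5,6]:
  j=5: true
  j=6: true
All positions satisfy it → formula holds.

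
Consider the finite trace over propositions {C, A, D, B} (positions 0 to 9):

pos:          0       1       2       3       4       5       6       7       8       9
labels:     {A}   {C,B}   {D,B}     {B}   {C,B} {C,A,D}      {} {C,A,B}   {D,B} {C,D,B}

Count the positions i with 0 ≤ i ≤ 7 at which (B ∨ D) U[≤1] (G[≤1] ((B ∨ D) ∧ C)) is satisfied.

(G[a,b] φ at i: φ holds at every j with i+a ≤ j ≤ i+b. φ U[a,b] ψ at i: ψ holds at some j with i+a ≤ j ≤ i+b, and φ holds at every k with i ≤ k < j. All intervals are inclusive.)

2

Evaluate at each i in [0,7]:
  i=0: ✗ (no rhs in [0,1])
  i=1: ✗ (no rhs in [1,2])
  i=2: ✗ (no rhs in [2,3])
  i=3: ✓ (rhs at j=4; lhs holds on [3,3])
  i=4: ✓ (rhs at j=4)
  i=5: ✗ (no rhs in [5,6])
  i=6: ✗ (no rhs in [6,7])
  i=7: ✗ (no rhs in [7,8])
Positions where it holds: {3, 4} → 2.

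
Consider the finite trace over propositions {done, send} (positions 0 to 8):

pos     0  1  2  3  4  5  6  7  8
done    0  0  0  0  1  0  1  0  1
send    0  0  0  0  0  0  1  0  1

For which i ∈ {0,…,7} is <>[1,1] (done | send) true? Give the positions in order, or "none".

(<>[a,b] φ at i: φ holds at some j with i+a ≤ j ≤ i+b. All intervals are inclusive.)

Evaluate at each i in [0,7]:
  i=0: ✗ (none in [1,1])
  i=1: ✗ (none in [2,2])
  i=2: ✗ (none in [3,3])
  i=3: ✓ (witness j=4)
  i=4: ✗ (none in [5,5])
  i=5: ✓ (witness j=6)
  i=6: ✗ (none in [7,7])
  i=7: ✓ (witness j=8)

3, 5, 7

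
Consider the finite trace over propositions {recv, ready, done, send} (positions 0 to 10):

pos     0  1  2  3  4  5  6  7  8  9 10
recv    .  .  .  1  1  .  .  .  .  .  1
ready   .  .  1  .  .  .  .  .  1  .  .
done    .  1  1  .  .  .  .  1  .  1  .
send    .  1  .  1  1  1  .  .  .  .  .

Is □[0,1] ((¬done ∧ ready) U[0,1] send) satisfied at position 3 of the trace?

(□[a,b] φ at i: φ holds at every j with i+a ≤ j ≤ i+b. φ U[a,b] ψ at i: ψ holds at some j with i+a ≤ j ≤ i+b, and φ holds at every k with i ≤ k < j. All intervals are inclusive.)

Check ((¬done ∧ ready) U[0,1] send) at every j in [3,4]:
  j=3: holds
  j=4: holds
All positions satisfy it → formula holds.

True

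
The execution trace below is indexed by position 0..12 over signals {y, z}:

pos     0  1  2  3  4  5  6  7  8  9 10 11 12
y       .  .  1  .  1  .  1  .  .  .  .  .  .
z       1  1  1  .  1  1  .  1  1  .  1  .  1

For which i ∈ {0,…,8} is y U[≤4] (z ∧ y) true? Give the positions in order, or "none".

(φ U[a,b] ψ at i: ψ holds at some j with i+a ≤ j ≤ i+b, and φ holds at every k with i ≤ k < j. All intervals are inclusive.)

2, 4

Evaluate at each i in [0,8]:
  i=0: ✗ (lhs fails at k=0 before rhs at j=2)
  i=1: ✗ (lhs fails at k=1 before rhs at j=2)
  i=2: ✓ (rhs at j=2)
  i=3: ✗ (lhs fails at k=3 before rhs at j=4)
  i=4: ✓ (rhs at j=4)
  i=5: ✗ (no rhs in [5,9])
  i=6: ✗ (no rhs in [6,10])
  i=7: ✗ (no rhs in [7,11])
  i=8: ✗ (no rhs in [8,12])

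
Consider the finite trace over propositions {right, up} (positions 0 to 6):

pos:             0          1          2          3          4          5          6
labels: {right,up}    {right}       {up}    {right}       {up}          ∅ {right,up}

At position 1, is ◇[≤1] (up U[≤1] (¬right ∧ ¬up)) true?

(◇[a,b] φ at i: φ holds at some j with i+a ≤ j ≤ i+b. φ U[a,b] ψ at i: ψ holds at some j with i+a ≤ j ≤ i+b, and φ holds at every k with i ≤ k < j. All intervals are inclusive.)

Check (up U[≤1] (¬right ∧ ¬up)) at each j in [1,2]:
  j=1: fails
  j=2: fails
No position in the window satisfies it → formula fails.

Does not hold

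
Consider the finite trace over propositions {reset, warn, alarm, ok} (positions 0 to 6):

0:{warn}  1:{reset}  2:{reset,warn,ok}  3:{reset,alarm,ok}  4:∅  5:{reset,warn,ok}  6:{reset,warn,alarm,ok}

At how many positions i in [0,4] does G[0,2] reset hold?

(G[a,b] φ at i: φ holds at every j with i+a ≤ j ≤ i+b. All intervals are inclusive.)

Evaluate at each i in [0,4]:
  i=0: ✗ (fails at j=0)
  i=1: ✓ (all of [1,3])
  i=2: ✗ (fails at j=4)
  i=3: ✗ (fails at j=4)
  i=4: ✗ (fails at j=4)
Positions where it holds: {1} → 1.

1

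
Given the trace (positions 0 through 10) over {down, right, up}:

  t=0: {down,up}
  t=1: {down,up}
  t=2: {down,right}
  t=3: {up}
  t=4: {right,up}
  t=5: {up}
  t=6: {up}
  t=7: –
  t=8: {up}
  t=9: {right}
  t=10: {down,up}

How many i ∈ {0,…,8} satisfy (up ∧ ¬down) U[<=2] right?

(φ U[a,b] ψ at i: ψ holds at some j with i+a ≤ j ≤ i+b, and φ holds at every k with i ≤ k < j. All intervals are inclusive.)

4

Evaluate at each i in [0,8]:
  i=0: ✗ (lhs fails at k=0 before rhs at j=2)
  i=1: ✗ (lhs fails at k=1 before rhs at j=2)
  i=2: ✓ (rhs at j=2)
  i=3: ✓ (rhs at j=4; lhs holds on [3,3])
  i=4: ✓ (rhs at j=4)
  i=5: ✗ (no rhs in [5,7])
  i=6: ✗ (no rhs in [6,8])
  i=7: ✗ (lhs fails at k=7 before rhs at j=9)
  i=8: ✓ (rhs at j=9; lhs holds on [8,8])
Positions where it holds: {2, 3, 4, 8} → 4.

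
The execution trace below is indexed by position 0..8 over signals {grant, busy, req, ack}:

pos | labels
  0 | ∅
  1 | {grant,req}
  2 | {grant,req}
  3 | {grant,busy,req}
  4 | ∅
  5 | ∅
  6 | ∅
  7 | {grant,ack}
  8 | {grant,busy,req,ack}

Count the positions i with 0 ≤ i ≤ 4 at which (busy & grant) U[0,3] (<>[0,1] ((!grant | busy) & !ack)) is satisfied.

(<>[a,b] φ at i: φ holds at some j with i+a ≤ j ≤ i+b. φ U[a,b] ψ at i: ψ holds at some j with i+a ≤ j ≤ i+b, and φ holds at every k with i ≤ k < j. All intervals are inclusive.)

4

Evaluate at each i in [0,4]:
  i=0: ✓ (rhs at j=0)
  i=1: ✗ (lhs fails at k=1 before rhs at j=2)
  i=2: ✓ (rhs at j=2)
  i=3: ✓ (rhs at j=3)
  i=4: ✓ (rhs at j=4)
Positions where it holds: {0, 2, 3, 4} → 4.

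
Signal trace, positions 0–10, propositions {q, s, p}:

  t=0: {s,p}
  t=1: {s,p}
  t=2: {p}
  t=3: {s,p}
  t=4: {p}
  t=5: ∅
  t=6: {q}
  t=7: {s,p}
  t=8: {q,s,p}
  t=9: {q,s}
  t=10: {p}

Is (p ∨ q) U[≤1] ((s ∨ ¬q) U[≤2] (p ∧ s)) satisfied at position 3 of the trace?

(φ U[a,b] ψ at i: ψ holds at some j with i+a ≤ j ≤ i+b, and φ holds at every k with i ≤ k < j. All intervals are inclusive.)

True

Need some j in [3,4] with ((s ∨ ¬q) U[≤2] (p ∧ s)), and (p ∨ q) at every k in [3,j-1].
  j=3: ((s ∨ ¬q) U[≤2] (p ∧ s)) holds; no prefix to check → satisfied.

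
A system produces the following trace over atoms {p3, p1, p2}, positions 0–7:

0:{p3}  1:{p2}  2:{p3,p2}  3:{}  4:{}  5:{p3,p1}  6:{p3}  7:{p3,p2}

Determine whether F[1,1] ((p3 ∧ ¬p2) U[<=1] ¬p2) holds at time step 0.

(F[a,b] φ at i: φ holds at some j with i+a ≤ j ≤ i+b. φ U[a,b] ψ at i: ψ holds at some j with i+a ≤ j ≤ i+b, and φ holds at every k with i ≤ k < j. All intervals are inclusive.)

Does not hold

Check ((p3 ∧ ¬p2) U[<=1] ¬p2) at each j in [1,1]:
  j=1: fails
No position in the window satisfies it → formula fails.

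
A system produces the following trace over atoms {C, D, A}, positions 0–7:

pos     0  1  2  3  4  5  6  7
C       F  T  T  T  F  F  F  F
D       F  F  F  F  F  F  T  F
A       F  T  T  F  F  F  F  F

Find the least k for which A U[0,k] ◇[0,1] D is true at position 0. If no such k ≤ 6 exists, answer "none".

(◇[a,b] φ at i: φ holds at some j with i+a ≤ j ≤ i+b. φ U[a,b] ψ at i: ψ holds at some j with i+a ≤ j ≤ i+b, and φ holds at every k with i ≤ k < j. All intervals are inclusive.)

Need earliest j ≥ 0 with ◇[0,1] D, and A at every k in [0,j-1].
  j=0: rhs fails.
  j=1: rhs fails.
  j=2: rhs fails.
  j=3: rhs fails.
  j=4: rhs fails.
  j=5: rhs holds but lhs fails at k=0.
  j=6: rhs holds but lhs fails at k=0.
No witness within the range → none.

none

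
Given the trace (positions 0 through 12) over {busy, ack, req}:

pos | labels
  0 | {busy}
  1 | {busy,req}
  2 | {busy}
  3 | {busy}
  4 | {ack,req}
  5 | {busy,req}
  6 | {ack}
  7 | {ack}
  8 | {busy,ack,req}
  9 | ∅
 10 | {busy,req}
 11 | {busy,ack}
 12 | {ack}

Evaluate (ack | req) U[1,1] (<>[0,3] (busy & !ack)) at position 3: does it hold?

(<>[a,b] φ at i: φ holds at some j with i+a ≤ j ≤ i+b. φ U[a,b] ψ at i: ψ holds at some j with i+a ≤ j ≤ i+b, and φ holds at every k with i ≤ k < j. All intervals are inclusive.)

False

Need some j in [4,4] with <>[0,3] (busy & !ack), and (ack | req) at every k in [3,j-1].
  j=4: <>[0,3] (busy & !ack) holds, but (ack | req) fails at k=3 → not this j.
No j in the window works → until fails.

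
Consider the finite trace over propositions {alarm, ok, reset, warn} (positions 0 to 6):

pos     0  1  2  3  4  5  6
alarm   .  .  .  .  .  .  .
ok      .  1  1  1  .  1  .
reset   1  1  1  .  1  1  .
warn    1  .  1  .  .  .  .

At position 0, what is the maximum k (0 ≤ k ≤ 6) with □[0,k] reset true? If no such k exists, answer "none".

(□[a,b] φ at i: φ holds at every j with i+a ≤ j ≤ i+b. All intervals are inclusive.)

2

reset must hold from j=0 onward; find where it first fails.
  j=0: holds
  j=1: holds
  j=2: holds
  j=3: fails
Holds on [0,2], so largest k = 2.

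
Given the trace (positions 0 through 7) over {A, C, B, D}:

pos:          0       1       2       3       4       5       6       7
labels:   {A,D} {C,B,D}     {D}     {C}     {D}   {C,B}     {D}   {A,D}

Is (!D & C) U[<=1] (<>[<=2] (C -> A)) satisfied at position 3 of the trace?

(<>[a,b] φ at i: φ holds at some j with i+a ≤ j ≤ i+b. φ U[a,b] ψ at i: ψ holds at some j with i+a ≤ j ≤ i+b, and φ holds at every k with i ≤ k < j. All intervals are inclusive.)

Need some j in [3,4] with <>[<=2] (C -> A), and (!D & C) at every k in [3,j-1].
  j=3: <>[<=2] (C -> A) holds; no prefix to check → satisfied.

Yes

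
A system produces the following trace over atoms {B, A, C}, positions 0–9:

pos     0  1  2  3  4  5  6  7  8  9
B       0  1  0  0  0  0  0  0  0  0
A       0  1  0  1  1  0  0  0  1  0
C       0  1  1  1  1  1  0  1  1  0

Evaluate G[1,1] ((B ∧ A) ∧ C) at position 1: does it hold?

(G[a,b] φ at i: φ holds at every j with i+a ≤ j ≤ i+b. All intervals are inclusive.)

No

Check ((B ∧ A) ∧ C) at every j in [2,2]:
  j=2: false
Fails at j=2 → formula fails.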